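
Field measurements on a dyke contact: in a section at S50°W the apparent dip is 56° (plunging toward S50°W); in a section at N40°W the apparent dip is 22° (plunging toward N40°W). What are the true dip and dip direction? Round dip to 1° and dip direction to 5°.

true dip 57°, dip direction 245°

Represent each trace as a vector plunging at its apparent dip toward its trend (east-north-up frame): v₁ = (-0.428, -0.359, -0.829), v₂ = (-0.596, 0.710, -0.375).
Cross product v₁ × v₂ gives the pole to the plane: n ∝ (-0.723, -0.334, 0.518).
Dip δ = arctan(|n_h|/n_z) = arctan(0.797/0.518) = 56.9°.
Dip direction = atan2(-0.723, -0.334) = 245° (azimuth of n's horizontal projection).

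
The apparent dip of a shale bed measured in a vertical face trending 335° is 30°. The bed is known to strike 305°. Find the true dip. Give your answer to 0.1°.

49.1°

The section is 30° from the strike.
tan(true dip) = tan 30° / sin 30° = 1.1547
true dip = arctan 1.1547 = 49.11°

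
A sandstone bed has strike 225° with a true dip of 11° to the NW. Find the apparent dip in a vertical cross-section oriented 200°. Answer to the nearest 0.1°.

4.7°

The section lies 25° from the strike.
tan(apparent dip) = tan 11° · sin 25° = 0.0821
apparent dip = arctan 0.0821 = 4.70°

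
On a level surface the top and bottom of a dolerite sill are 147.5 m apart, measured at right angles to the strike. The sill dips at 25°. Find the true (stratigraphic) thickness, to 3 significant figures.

True thickness t = w · sin(dip) = 147.5 × sin 25°
t = 147.5 × 0.4226 = 62.336 m

62.3 m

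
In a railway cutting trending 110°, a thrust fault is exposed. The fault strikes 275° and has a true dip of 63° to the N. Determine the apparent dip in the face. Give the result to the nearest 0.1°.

26.9°

The section lies 15° from the strike.
tan(apparent dip) = tan 63° · sin 15° = 0.5080
apparent dip = arctan 0.5080 = 26.93°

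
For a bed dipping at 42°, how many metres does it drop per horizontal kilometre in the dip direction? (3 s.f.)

drop per km = 1000 × tan 42° = 1000 × 0.9004

900 m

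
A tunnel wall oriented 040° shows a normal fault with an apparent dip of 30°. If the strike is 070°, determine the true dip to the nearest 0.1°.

49.1°

The section is 30° from the strike.
tan(true dip) = tan 30° / sin 30° = 1.1547
true dip = arctan 1.1547 = 49.11°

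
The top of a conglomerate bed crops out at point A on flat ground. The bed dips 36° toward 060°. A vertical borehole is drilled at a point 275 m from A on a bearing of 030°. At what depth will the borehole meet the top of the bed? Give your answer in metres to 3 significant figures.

173 m

The hole lies 30° from the dip direction, so the down-dip offset is 275 × cos 30° = 238.16 m.
Depth = down-dip offset × tan(dip) = 238.16 × tan 36° = 238.16 × 0.7265
Depth = 173.03 m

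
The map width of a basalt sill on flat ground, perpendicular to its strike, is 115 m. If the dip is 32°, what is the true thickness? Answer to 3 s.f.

True thickness t = w · sin(dip) = 115 × sin 32°
t = 115 × 0.5299 = 60.941 m

60.9 m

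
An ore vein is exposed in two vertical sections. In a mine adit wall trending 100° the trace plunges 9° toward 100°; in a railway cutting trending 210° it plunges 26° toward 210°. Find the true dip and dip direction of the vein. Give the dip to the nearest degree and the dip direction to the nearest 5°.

true dip 31°, dip direction 175°

Each apparent-dip line lies in the plane. As unit vectors (x east, y north, z up), v₁ plunges 9°→100° and v₂ plunges 26°→210°.
n = v₁ × v₂ = (0.047, -0.497, 0.834) (taken with n_z > 0).
Dip δ = arctan(|n_h|/n_z) = arctan(0.499/0.834) = 30.9°.
Dip direction = azimuth of (n_x, n_y) = atan2(0.047, -0.497) = 175°.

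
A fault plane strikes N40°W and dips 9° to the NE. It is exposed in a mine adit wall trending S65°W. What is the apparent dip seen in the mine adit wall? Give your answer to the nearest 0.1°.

8.7°

Angle between strike (N40°W) and section (S65°W): β = 75°.
tan α = tan 9° × sin 75° = 0.1584 × 0.9659 = 0.1530
apparent dip = arctan 0.1530 = 8.70°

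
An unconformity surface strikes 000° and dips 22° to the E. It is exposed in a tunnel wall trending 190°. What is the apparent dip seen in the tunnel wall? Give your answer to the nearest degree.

Angle between strike (000°) and section (190°): β = 10°.
tan(apparent dip) = tan 22° · sin 10° = 0.0702
apparent dip = arctan 0.0702 = 4.01°

4°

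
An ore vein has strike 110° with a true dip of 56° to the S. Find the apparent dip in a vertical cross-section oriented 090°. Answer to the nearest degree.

The strike is 110° and the section trends 090°; the acute angle between them is β = 20°.
tan α = tan 56° × sin 20° = 1.4826 × 0.3420 = 0.5071
apparent dip = arctan 0.5071 = 26.89°

27°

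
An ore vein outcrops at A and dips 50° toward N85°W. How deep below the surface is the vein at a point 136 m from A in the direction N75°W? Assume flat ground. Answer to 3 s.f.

160 m

The hole lies 10° from the dip direction, so the down-dip offset is 136 × cos 10° = 133.93 m.
Depth = down-dip offset × tan(dip) = 133.93 × tan 50° = 133.93 × 1.1918
Depth = 159.62 m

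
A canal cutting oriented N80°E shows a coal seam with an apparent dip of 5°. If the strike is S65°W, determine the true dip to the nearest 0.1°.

18.7°

The section is 15° from the strike.
tan(true dip) = tan 5° / sin 15° = 0.3380
δ = arctan(0.3380) = 18.68°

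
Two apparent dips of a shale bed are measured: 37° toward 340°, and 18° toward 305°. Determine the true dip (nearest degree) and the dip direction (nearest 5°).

true dip 42°, dip direction 015°

Each apparent-dip line lies in the plane. As unit vectors (x east, y north, z up), v₁ plunges 37°→340° and v₂ plunges 18°→305°.
Cross product v₁ × v₂ gives the pole to the plane: n ∝ (0.096, 0.384, 0.436).
tan δ = √(n_x²+n_y²)/n_z = 0.396/0.436, so δ = 42.3°.
Dip direction = azimuth of (n_x, n_y) = atan2(0.096, 0.384) = 14°.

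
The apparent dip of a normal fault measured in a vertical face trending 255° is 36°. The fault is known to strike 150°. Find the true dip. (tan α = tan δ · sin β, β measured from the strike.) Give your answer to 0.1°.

36.9°

β = acute angle between strike 150° and section 255° = 75°.
tan δ = tan α / sin β = tan 36° / sin 75° = 0.7265 / 0.9659 = 0.7522
δ = arctan(0.7522) = 36.95°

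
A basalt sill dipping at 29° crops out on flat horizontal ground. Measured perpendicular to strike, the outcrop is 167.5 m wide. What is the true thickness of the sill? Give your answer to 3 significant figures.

81.2 m

True thickness t = w · sin(dip) = 167.5 × sin 29°
t = 167.5 × 0.4848 = 81.206 m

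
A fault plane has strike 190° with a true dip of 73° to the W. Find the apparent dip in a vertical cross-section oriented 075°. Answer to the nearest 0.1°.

The section lies 65° from the strike.
tan(apparent dip) = tan 73° · sin 65° = 2.9644
α = arctan(2.9644) = 71.36°

71.4°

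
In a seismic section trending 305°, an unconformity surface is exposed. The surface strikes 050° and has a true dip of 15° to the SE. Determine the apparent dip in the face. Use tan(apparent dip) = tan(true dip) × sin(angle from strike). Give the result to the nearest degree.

15°

The strike is 050° and the section trends 305°; the acute angle between them is β = 75°.
tan α = tan 15° × sin 75° = 0.2679 × 0.9659 = 0.2588
apparent dip = arctan 0.2588 = 14.51°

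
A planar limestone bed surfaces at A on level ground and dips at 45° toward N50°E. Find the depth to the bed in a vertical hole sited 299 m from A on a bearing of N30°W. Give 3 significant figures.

51.9 m

The hole lies 80° from the dip direction, so the down-dip offset is 299 × cos 80° = 51.92 m.
Depth = down-dip offset × tan(dip) = 51.92 × tan 45° = 51.92 × 1.0000
Depth = 51.92 m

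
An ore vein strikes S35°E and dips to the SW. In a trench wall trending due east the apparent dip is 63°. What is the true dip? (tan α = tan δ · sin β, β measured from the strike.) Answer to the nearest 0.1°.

The section is 55° from the strike.
tan(true dip) = tan 63° / sin 55° = 2.3959
δ = arctan(2.3959) = 67.35°

67.3°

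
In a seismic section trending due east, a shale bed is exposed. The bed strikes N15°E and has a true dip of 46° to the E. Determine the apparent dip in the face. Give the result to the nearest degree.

45°

The strike is N15°E and the section trends due east; the acute angle between them is β = 75°.
tan(apparent dip) = tan 46° · sin 75° = 1.0002
apparent dip = arctan 1.0002 = 45.01°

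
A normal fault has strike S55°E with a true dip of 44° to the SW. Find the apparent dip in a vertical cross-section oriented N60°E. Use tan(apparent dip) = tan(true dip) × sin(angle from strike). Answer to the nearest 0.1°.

The strike is S55°E and the section trends N60°E; the acute angle between them is β = 65°.
tan α = tan 44° × sin 65° = 0.9657 × 0.9063 = 0.8752
apparent dip = arctan 0.8752 = 41.19°

41.2°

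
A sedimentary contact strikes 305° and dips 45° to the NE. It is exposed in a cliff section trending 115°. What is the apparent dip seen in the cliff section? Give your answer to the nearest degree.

Angle between strike (305°) and section (115°): β = 10°.
tan α = tan 45° × sin 10° = 1.0000 × 0.1736 = 0.1736
α = arctan(0.1736) = 9.85°

10°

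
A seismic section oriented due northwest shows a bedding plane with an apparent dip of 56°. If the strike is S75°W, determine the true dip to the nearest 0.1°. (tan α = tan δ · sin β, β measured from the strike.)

β = acute angle between strike S75°W and section due northwest = 60°.
tan(true dip) = tan 56° / sin 60° = 1.7119
δ = arctan(1.7119) = 59.71°

59.7°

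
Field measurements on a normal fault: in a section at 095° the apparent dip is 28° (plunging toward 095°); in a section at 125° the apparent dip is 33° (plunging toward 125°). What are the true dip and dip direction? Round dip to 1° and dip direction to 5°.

Represent each trace as a vector plunging at its apparent dip toward its trend (east-north-up frame): v₁ = (0.880, -0.077, -0.469), v₂ = (0.687, -0.481, -0.545).
Cross product v₁ × v₂ gives the pole to the plane: n ∝ (0.184, -0.157, 0.370).
True dip = arccos(n_z / |n|) = arccos(0.8376) = 33.1°.
Dip direction = atan2(0.184, -0.157) = 130° (azimuth of n's horizontal projection).

true dip 33°, dip direction 130°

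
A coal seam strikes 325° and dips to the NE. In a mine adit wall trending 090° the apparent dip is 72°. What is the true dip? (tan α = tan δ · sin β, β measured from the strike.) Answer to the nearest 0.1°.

75.1°

The section is 55° from the strike.
tan δ = tan α / sin β = tan 72° / sin 55° = 3.0777 / 0.8192 = 3.7572
δ = arctan(3.7572) = 75.10°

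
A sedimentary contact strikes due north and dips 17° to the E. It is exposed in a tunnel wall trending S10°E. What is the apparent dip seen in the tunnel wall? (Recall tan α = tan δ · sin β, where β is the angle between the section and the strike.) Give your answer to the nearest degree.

The strike is due north and the section trends S10°E; the acute angle between them is β = 10°.
tan(apparent dip) = tan 17° · sin 10° = 0.0531
apparent dip = arctan 0.0531 = 3.04°

3°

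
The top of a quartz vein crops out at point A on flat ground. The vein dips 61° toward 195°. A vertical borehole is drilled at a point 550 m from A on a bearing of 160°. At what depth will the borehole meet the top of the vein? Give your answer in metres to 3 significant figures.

The hole lies 35° from the dip direction, so the down-dip offset is 550 × cos 35° = 450.53 m.
Depth = down-dip offset × tan(dip) = 450.53 × tan 61° = 450.53 × 1.8040
Depth = 812.78 m

813 m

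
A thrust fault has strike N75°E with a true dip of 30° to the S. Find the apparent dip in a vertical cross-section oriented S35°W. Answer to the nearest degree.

20°

Angle between strike (N75°E) and section (S35°W): β = 40°.
tan(apparent dip) = tan 30° · sin 40° = 0.3711
apparent dip = arctan 0.3711 = 20.36°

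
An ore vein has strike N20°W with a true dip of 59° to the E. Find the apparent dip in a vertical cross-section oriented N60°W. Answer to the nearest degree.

Angle between strike (N20°W) and section (N60°W): β = 40°.
tan(apparent dip) = tan 59° · sin 40° = 1.0698
α = arctan(1.0698) = 46.93°

47°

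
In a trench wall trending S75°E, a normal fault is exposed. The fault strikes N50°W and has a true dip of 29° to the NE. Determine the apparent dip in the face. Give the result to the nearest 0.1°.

13.2°

Angle between strike (N50°W) and section (S75°E): β = 25°.
tan α = tan 29° × sin 25° = 0.5543 × 0.4226 = 0.2343
α = arctan(0.2343) = 13.18°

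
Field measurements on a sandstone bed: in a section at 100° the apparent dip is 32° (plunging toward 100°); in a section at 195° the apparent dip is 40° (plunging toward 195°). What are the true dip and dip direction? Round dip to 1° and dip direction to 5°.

true dip 48°, dip direction 155°

Each apparent-dip line lies in the plane. As unit vectors (x east, y north, z up), v₁ plunges 32°→100° and v₂ plunges 40°→195°.
The plane normal is n = v₁ × v₂ ∝ (0.297, -0.642, 0.647).
True dip = arccos(n_z / |n|) = arccos(0.6750) = 47.5°.
Dip direction = azimuth of (n_x, n_y) = atan2(0.297, -0.642) = 155°.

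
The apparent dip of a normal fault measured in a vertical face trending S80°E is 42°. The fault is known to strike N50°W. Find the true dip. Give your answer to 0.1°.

61.0°

The section is 30° from the strike.
tan(true dip) = tan 42° / sin 30° = 1.8008
δ = arctan(1.8008) = 60.96°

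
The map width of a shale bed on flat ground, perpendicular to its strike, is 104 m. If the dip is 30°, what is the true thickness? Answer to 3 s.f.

52.0 m

True thickness t = w · sin(dip) = 104 × sin 30°
t = 104 × 0.5000 = 52.000 m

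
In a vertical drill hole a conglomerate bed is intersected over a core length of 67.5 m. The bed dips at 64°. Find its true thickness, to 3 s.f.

29.6 m

True thickness t = h · cos(dip) = 67.5 × cos 64°
t = 67.5 × 0.4384 = 29.590 m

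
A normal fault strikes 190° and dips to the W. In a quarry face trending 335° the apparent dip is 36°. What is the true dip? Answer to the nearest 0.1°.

β = acute angle between strike 190° and section 335° = 35°.
tan(true dip) = tan 36° / sin 35° = 1.2667
δ = arctan(1.2667) = 51.71°

51.7°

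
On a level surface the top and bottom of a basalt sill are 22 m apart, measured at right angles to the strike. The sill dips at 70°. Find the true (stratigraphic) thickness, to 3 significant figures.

True thickness t = w · sin(dip) = 22 × sin 70°
t = 22 × 0.9397 = 20.673 m

20.7 m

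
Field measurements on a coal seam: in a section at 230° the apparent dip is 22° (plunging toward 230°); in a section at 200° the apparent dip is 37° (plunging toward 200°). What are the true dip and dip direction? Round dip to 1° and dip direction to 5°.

Represent each trace as a vector plunging at its apparent dip toward its trend (east-north-up frame): v₁ = (-0.710, -0.596, -0.375), v₂ = (-0.273, -0.750, -0.602).
The plane normal is n = v₁ × v₂ ∝ (0.078, -0.325, 0.370).
Dip δ = arctan(|n_h|/n_z) = arctan(0.334/0.370) = 42.1°.
The horizontal component of n points toward azimuth atan2(n_x, n_y) = 167°, the dip direction.

true dip 42°, dip direction 165°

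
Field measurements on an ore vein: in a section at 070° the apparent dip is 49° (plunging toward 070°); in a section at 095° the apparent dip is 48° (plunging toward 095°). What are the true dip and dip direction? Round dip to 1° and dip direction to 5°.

The two traces are lines in the plane: v₁ = (sin 70°·cos 49°, cos 70°·cos 49°, −sin 49°), v₂ = (sin 95°·cos 48°, cos 95°·cos 48°, −sin 48°).
Cross product v₁ × v₂ gives the pole to the plane: n ∝ (0.211, 0.045, 0.186).
Dip δ = arctan(|n_h|/n_z) = arctan(0.216/0.186) = 49.3°.
Dip direction = azimuth of (n_x, n_y) = atan2(0.211, 0.045) = 78°.

true dip 49°, dip direction 080°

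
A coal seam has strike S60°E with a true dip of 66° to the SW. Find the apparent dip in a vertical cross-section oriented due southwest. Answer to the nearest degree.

The strike is S60°E and the section trends due southwest; the acute angle between them is β = 75°.
tan(apparent dip) = tan 66° · sin 75° = 2.1695
apparent dip = arctan 2.1695 = 65.25°

65°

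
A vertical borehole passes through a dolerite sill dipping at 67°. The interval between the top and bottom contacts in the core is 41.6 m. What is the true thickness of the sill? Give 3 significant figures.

16.3 m

True thickness t = h · cos(dip) = 41.6 × cos 67°
t = 41.6 × 0.3907 = 16.254 m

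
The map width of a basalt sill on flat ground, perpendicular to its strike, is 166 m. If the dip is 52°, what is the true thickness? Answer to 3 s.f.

True thickness t = w · sin(dip) = 166 × sin 52°
t = 166 × 0.7880 = 130.810 m

131 m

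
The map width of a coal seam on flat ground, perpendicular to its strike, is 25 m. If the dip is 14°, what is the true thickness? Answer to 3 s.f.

True thickness t = w · sin(dip) = 25 × sin 14°
t = 25 × 0.2419 = 6.048 m

6.05 m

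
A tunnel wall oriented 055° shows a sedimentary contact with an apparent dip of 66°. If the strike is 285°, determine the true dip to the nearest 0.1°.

71.2°

The section is 50° from the strike.
tan δ = tan α / sin β = tan 66° / sin 50° = 2.2460 / 0.7660 = 2.9320
true dip = arctan 2.9320 = 71.17°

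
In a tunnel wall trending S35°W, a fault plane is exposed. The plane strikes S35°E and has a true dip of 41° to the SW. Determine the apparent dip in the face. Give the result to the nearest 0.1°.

The strike is S35°E and the section trends S35°W; the acute angle between them is β = 70°.
tan(apparent dip) = tan 41° · sin 70° = 0.8169
apparent dip = arctan 0.8169 = 39.24°

39.2°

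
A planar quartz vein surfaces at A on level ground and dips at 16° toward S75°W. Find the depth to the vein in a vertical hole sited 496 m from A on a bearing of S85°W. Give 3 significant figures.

The hole lies 10° from the dip direction, so the down-dip offset is 496 × cos 10° = 488.46 m.
Depth = down-dip offset × tan(dip) = 488.46 × tan 16° = 488.46 × 0.2867
Depth = 140.06 m

140 m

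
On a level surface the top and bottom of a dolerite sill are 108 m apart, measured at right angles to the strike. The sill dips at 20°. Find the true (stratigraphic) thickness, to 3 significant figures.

36.9 m

True thickness t = w · sin(dip) = 108 × sin 20°
t = 108 × 0.3420 = 36.938 m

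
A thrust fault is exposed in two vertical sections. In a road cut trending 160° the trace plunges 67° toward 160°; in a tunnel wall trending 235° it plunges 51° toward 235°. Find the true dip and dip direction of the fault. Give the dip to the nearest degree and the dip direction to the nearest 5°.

true dip 68°, dip direction 175°

Each apparent-dip line lies in the plane. As unit vectors (x east, y north, z up), v₁ plunges 67°→160° and v₂ plunges 51°→235°.
n = v₁ × v₂ = (0.047, -0.578, 0.238) (taken with n_z > 0).
True dip = arccos(n_z / |n|) = arccos(0.3788) = 67.7°.
The horizontal component of n points toward azimuth atan2(n_x, n_y) = 175°, the dip direction.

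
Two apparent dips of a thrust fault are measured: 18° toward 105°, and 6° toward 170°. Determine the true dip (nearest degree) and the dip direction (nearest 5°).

Represent each trace as a vector plunging at its apparent dip toward its trend (east-north-up frame): v₁ = (0.919, -0.246, -0.309), v₂ = (0.173, -0.979, -0.105).
n = v₁ × v₂ = (0.277, -0.043, 0.857) (taken with n_z > 0).
tan δ = √(n_x²+n_y²)/n_z = 0.280/0.857, so δ = 18.1°.
The horizontal component of n points toward azimuth atan2(n_x, n_y) = 99°, the dip direction.

true dip 18°, dip direction 100°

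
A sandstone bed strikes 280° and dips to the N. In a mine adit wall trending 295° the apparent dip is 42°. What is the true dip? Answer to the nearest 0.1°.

The section is 15° from the strike.
tan(true dip) = tan 42° / sin 15° = 3.4789
δ = arctan(3.4789) = 73.96°

74.0°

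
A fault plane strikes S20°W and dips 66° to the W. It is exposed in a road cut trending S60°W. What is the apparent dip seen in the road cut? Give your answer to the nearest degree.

55°

The section lies 40° from the strike.
tan α = tan 66° × sin 40° = 2.2460 × 0.6428 = 1.4437
apparent dip = arctan 1.4437 = 55.29°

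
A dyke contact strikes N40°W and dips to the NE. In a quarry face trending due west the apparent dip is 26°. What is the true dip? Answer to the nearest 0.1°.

β = acute angle between strike N40°W and section due west = 50°.
tan(true dip) = tan 26° / sin 50° = 0.6367
true dip = arctan 0.6367 = 32.48°

32.5°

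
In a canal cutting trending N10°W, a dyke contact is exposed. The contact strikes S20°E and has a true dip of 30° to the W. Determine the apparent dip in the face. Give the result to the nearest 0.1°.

The section lies 10° from the strike.
tan α = tan 30° × sin 10° = 0.5774 × 0.1736 = 0.1003
apparent dip = arctan 0.1003 = 5.73°

5.7°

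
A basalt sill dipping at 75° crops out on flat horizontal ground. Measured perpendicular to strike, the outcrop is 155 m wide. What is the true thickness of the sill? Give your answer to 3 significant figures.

150 m

True thickness t = w · sin(dip) = 155 × sin 75°
t = 155 × 0.9659 = 149.719 m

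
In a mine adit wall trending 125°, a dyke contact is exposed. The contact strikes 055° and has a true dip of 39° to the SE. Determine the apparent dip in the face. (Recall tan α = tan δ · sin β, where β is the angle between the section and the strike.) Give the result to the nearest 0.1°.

Angle between strike (055°) and section (125°): β = 70°.
tan α = tan 39° × sin 70° = 0.8098 × 0.9397 = 0.7609
α = arctan(0.7609) = 37.27°

37.3°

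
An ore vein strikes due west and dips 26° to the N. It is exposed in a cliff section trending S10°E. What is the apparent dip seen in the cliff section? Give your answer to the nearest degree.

Angle between strike (due west) and section (S10°E): β = 80°.
tan α = tan 26° × sin 80° = 0.4877 × 0.9848 = 0.4803
apparent dip = arctan 0.4803 = 25.66°

26°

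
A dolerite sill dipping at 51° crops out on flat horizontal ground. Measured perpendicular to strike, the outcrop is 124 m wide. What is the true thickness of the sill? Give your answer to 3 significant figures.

96.4 m

True thickness t = w · sin(dip) = 124 × sin 51°
t = 124 × 0.7771 = 96.366 m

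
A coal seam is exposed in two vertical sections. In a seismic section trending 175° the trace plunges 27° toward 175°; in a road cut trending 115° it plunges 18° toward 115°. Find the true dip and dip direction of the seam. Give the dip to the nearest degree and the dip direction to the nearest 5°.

Represent each trace as a vector plunging at its apparent dip toward its trend (east-north-up frame): v₁ = (0.078, -0.888, -0.454), v₂ = (0.862, -0.402, -0.309).
Cross product v₁ × v₂ gives the pole to the plane: n ∝ (0.092, -0.367, 0.734).
True dip = arccos(n_z / |n|) = arccos(0.8887) = 27.3°.
Dip direction = atan2(0.092, -0.367) = 166° (azimuth of n's horizontal projection).

true dip 27°, dip direction 165°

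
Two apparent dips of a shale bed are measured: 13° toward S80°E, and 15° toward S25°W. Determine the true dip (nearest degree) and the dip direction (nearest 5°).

Each apparent-dip line lies in the plane. As unit vectors (x east, y north, z up), v₁ plunges 13°→S80°E and v₂ plunges 15°→S25°W.
Cross product v₁ × v₂ gives the pole to the plane: n ∝ (0.153, -0.340, 0.909).
Dip δ = arctan(|n_h|/n_z) = arctan(0.373/0.909) = 22.3°.
Dip direction = azimuth of (n_x, n_y) = atan2(0.153, -0.340) = 156°.

true dip 22°, dip direction 155°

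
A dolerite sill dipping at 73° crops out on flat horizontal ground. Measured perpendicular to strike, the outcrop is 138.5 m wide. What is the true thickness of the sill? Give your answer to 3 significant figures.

True thickness t = w · sin(dip) = 138.5 × sin 73°
t = 138.5 × 0.9563 = 132.448 m

132 m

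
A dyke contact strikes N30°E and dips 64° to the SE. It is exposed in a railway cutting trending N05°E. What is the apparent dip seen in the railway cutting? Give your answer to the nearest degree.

41°

Angle between strike (N30°E) and section (N05°E): β = 25°.
tan(apparent dip) = tan 64° · sin 25° = 0.8665
apparent dip = arctan 0.8665 = 40.91°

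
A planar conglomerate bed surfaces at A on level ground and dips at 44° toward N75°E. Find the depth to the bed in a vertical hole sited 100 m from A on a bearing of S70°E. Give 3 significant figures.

79.1 m

The hole lies 35° from the dip direction, so the down-dip offset is 100 × cos 35° = 81.92 m.
Depth = down-dip offset × tan(dip) = 81.92 × tan 44° = 81.92 × 0.9657
Depth = 79.10 m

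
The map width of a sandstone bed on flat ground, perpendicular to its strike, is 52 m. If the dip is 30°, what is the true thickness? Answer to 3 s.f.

26.0 m

True thickness t = w · sin(dip) = 52 × sin 30°
t = 52 × 0.5000 = 26.000 m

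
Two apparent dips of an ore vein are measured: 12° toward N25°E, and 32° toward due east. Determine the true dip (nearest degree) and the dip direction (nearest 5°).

The two traces are lines in the plane: v₁ = (sin 25°·cos 12°, cos 25°·cos 12°, −sin 12°), v₂ = (sin 90°·cos 32°, cos 90°·cos 32°, −sin 32°).
Cross product v₁ × v₂ gives the pole to the plane: n ∝ (0.470, -0.043, 0.752).
Dip δ = arctan(|n_h|/n_z) = arctan(0.472/0.752) = 32.1°.
Dip direction = azimuth of (n_x, n_y) = atan2(0.470, -0.043) = 95°.

true dip 32°, dip direction 095°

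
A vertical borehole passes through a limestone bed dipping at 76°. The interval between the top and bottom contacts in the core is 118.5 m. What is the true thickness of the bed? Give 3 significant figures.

True thickness t = h · cos(dip) = 118.5 × cos 76°
t = 118.5 × 0.2419 = 28.668 m

28.7 m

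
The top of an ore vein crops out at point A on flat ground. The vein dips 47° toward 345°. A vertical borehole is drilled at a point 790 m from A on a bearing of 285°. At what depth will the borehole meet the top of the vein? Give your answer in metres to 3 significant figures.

424 m

The hole lies 60° from the dip direction, so the down-dip offset is 790 × cos 60° = 395.00 m.
Depth = down-dip offset × tan(dip) = 395.00 × tan 47° = 395.00 × 1.0724
Depth = 423.59 m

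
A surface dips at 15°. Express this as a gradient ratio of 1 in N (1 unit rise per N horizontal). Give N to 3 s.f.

1 : N means tan θ = 1/N, so N = 1/tan 15° = 1/0.2679

1 in 3.73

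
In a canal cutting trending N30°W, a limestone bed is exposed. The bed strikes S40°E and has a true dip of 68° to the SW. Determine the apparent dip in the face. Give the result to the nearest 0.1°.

Angle between strike (S40°E) and section (N30°W): β = 10°.
tan(apparent dip) = tan 68° · sin 10° = 0.4298
apparent dip = arctan 0.4298 = 23.26°

23.3°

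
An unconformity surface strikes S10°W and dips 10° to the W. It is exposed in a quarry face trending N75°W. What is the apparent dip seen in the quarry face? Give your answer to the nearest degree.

Angle between strike (S10°W) and section (N75°W): β = 85°.
tan(apparent dip) = tan 10° · sin 85° = 0.1757
apparent dip = arctan 0.1757 = 9.96°

10°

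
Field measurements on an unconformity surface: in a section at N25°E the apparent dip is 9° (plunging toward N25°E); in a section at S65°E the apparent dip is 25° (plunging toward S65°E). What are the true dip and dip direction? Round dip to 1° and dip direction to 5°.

Represent each trace as a vector plunging at its apparent dip toward its trend (east-north-up frame): v₁ = (0.417, 0.895, -0.156), v₂ = (0.821, -0.383, -0.423).
Cross product v₁ × v₂ gives the pole to the plane: n ∝ (0.438, -0.048, 0.895).
tan δ = √(n_x²+n_y²)/n_z = 0.441/0.895, so δ = 26.2°.
Dip direction = atan2(0.438, -0.048) = 96° (azimuth of n's horizontal projection).

true dip 26°, dip direction 095°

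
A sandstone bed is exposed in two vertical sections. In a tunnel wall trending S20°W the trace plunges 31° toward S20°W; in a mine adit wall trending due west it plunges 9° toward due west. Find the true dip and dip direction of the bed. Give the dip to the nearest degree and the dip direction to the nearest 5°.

Each apparent-dip line lies in the plane. As unit vectors (x east, y north, z up), v₁ plunges 31°→S20°W and v₂ plunges 9°→due west.
The plane normal is n = v₁ × v₂ ∝ (-0.126, -0.463, 0.796).
tan δ = √(n_x²+n_y²)/n_z = 0.480/0.796, so δ = 31.1°.
The horizontal component of n points toward azimuth atan2(n_x, n_y) = 195°, the dip direction.

true dip 31°, dip direction 195°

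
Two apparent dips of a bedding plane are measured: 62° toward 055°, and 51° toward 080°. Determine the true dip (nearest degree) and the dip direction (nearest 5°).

true dip 65°, dip direction 025°

Each apparent-dip line lies in the plane. As unit vectors (x east, y north, z up), v₁ plunges 62°→055° and v₂ plunges 51°→080°.
The plane normal is n = v₁ × v₂ ∝ (0.113, 0.248, 0.125).
Dip δ = arctan(|n_h|/n_z) = arctan(0.273/0.125) = 65.4°.
The horizontal component of n points toward azimuth atan2(n_x, n_y) = 24°, the dip direction.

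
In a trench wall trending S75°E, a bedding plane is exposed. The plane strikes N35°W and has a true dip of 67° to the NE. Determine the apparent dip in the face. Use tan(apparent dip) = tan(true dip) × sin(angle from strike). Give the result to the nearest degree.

Angle between strike (N35°W) and section (S75°E): β = 40°.
tan α = tan 67° × sin 40° = 2.3559 × 0.6428 = 1.5143
apparent dip = arctan 1.5143 = 56.56°

57°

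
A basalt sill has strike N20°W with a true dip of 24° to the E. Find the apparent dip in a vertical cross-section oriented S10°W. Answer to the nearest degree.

Angle between strike (N20°W) and section (S10°W): β = 30°.
tan(apparent dip) = tan 24° · sin 30° = 0.2226
α = arctan(0.2226) = 12.55°

13°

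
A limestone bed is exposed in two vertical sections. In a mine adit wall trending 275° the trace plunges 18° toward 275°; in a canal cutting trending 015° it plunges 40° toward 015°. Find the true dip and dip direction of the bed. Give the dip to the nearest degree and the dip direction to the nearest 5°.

Each apparent-dip line lies in the plane. As unit vectors (x east, y north, z up), v₁ plunges 18°→275° and v₂ plunges 40°→015°.
n = v₁ × v₂ = (-0.175, 0.670, 0.717) (taken with n_z > 0).
tan δ = √(n_x²+n_y²)/n_z = 0.693/0.717, so δ = 44.0°.
Dip direction = azimuth of (n_x, n_y) = atan2(-0.175, 0.670) = 345°.

true dip 44°, dip direction 345°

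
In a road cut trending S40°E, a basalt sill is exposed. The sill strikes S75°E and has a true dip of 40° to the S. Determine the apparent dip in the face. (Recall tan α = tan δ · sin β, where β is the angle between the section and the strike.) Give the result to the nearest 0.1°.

25.7°

Angle between strike (S75°E) and section (S40°E): β = 35°.
tan(apparent dip) = tan 40° · sin 35° = 0.4813
apparent dip = arctan 0.4813 = 25.70°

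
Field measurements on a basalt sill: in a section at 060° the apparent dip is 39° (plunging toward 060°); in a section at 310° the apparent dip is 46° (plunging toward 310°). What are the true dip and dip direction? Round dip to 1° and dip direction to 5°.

true dip 58°, dip direction 000°

The two traces are lines in the plane: v₁ = (sin 60°·cos 39°, cos 60°·cos 39°, −sin 39°), v₂ = (sin 310°·cos 46°, cos 310°·cos 46°, −sin 46°).
n = v₁ × v₂ = (0.001, 0.819, 0.507) (taken with n_z > 0).
True dip = arccos(n_z / |n|) = arccos(0.5266) = 58.2°.
Dip direction = atan2(0.001, 0.819) = 0° (azimuth of n's horizontal projection).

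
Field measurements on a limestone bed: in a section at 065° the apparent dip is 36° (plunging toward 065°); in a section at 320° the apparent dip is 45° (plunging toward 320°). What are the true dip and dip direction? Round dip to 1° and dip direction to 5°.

true dip 55°, dip direction 005°

Each apparent-dip line lies in the plane. As unit vectors (x east, y north, z up), v₁ plunges 36°→065° and v₂ plunges 45°→320°.
The plane normal is n = v₁ × v₂ ∝ (0.077, 0.786, 0.553).
tan δ = √(n_x²+n_y²)/n_z = 0.789/0.553, so δ = 55.0°.
Dip direction = azimuth of (n_x, n_y) = atan2(0.077, 0.786) = 6°.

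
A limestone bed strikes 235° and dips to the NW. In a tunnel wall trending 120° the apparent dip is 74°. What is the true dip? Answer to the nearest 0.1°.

β = acute angle between strike 235° and section 120° = 65°.
tan(true dip) = tan 74° / sin 65° = 3.8479
δ = arctan(3.8479) = 75.43°

75.4°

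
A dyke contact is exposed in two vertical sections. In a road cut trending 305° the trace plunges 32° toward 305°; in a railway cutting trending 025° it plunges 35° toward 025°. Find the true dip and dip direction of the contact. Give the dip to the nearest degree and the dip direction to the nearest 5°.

Each apparent-dip line lies in the plane. As unit vectors (x east, y north, z up), v₁ plunges 32°→305° and v₂ plunges 35°→025°.
n = v₁ × v₂ = (-0.114, 0.582, 0.684) (taken with n_z > 0).
tan δ = √(n_x²+n_y²)/n_z = 0.593/0.684, so δ = 40.9°.
Dip direction = atan2(-0.114, 0.582) = 349° (azimuth of n's horizontal projection).

true dip 41°, dip direction 350°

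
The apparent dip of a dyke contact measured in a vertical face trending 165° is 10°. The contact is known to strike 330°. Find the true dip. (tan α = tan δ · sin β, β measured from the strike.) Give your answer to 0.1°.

34.3°

β = acute angle between strike 330° and section 165° = 15°.
tan(true dip) = tan 10° / sin 15° = 0.6813
true dip = arctan 0.6813 = 34.27°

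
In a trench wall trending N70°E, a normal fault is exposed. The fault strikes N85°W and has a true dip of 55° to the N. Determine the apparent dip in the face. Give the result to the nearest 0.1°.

31.1°

The section lies 25° from the strike.
tan(apparent dip) = tan 55° · sin 25° = 0.6036
α = arctan(0.6036) = 31.11°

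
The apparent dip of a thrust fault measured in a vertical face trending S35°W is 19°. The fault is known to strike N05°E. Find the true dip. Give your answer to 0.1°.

34.6°

The section is 30° from the strike.
tan(true dip) = tan 19° / sin 30° = 0.6887
δ = arctan(0.6887) = 34.55°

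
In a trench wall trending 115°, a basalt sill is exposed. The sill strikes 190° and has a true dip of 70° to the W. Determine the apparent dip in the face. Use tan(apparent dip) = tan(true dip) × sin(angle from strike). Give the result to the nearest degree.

The section lies 75° from the strike.
tan(apparent dip) = tan 70° · sin 75° = 2.6539
apparent dip = arctan 2.6539 = 69.35°

69°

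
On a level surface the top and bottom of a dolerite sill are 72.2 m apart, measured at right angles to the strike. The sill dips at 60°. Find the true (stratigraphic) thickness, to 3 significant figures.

62.5 m

True thickness t = w · sin(dip) = 72.2 × sin 60°
t = 72.2 × 0.8660 = 62.527 m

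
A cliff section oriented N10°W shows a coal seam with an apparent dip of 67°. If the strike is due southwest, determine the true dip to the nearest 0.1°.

70.8°

The section is 55° from the strike.
tan δ = tan α / sin β = tan 67° / sin 55° = 2.3559 / 0.8192 = 2.8760
true dip = arctan 2.8760 = 70.83°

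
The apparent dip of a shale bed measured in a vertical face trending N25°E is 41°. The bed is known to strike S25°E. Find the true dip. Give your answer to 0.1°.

The section is 50° from the strike.
tan(true dip) = tan 41° / sin 50° = 1.1348
δ = arctan(1.1348) = 48.61°

48.6°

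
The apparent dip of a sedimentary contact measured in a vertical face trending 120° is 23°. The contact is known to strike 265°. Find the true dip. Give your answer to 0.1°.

β = acute angle between strike 265° and section 120° = 35°.
tan(true dip) = tan 23° / sin 35° = 0.7400
δ = arctan(0.7400) = 36.50°

36.5°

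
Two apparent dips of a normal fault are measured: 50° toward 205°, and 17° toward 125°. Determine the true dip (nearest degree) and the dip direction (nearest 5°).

true dip 50°, dip direction 200°

Each apparent-dip line lies in the plane. As unit vectors (x east, y north, z up), v₁ plunges 50°→205° and v₂ plunges 17°→125°.
n = v₁ × v₂ = (-0.250, -0.680, 0.605) (taken with n_z > 0).
Dip δ = arctan(|n_h|/n_z) = arctan(0.724/0.605) = 50.1°.
Dip direction = atan2(-0.250, -0.680) = 200° (azimuth of n's horizontal projection).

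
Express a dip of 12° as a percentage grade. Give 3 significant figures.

grade % = 100 × tan 12° = 100 × 0.2126

21.3%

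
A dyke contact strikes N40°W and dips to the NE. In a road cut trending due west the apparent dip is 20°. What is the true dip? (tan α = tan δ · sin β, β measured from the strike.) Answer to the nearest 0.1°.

The section is 50° from the strike.
tan(true dip) = tan 20° / sin 50° = 0.4751
δ = arctan(0.4751) = 25.41°

25.4°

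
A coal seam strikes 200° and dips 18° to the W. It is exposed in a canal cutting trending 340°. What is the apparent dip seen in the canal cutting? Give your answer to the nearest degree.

The section lies 40° from the strike.
tan α = tan 18° × sin 40° = 0.3249 × 0.6428 = 0.2089
α = arctan(0.2089) = 11.80°

12°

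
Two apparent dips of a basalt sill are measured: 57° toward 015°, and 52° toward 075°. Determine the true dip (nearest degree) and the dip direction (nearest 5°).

true dip 59°, dip direction 035°

Represent each trace as a vector plunging at its apparent dip toward its trend (east-north-up frame): v₁ = (0.141, 0.526, -0.839), v₂ = (0.595, 0.159, -0.788).
Cross product v₁ × v₂ gives the pole to the plane: n ∝ (0.281, 0.388, 0.290).
tan δ = √(n_x²+n_y²)/n_z = 0.479/0.290, so δ = 58.8°.
The horizontal component of n points toward azimuth atan2(n_x, n_y) = 36°, the dip direction.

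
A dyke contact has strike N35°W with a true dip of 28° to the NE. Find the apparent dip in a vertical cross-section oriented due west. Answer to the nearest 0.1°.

23.5°

The section lies 55° from the strike.
tan(apparent dip) = tan 28° · sin 55° = 0.4356
α = arctan(0.4356) = 23.54°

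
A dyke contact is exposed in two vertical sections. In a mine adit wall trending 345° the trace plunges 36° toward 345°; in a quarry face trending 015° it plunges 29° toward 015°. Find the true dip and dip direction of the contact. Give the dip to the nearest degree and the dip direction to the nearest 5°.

Each apparent-dip line lies in the plane. As unit vectors (x east, y north, z up), v₁ plunges 36°→345° and v₂ plunges 29°→015°.
Cross product v₁ × v₂ gives the pole to the plane: n ∝ (-0.118, 0.235, 0.354).
Dip δ = arctan(|n_h|/n_z) = arctan(0.262/0.354) = 36.6°.
Dip direction = azimuth of (n_x, n_y) = atan2(-0.118, 0.235) = 333°.

true dip 37°, dip direction 335°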